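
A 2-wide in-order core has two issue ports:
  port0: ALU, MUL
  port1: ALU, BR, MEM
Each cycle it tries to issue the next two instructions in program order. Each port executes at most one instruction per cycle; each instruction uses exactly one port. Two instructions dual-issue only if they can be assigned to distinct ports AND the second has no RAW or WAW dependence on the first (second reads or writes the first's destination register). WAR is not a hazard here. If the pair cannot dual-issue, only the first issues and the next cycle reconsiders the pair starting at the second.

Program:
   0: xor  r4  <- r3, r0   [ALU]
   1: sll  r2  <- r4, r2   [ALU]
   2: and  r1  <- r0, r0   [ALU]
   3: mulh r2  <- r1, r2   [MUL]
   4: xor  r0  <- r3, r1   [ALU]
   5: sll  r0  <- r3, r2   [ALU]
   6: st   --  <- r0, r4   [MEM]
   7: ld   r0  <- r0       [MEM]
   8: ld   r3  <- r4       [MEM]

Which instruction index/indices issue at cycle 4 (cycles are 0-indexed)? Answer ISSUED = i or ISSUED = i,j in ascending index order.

  cy0 -> i0 (xor.ALU) RAW r4
  cy1 -> i1/i2 (sll.ALU/and.ALU) pair
  cy2 -> i3/i4 (mulh.MUL/xor.ALU) pair
  cy3 -> i5 (sll.ALU) RAW r0
  cy4 -> i6 (st.MEM) no-port MEM/MEM
  cy5 -> i7 (ld.MEM) no-port MEM/MEM
  cy6 -> i8 (ld.MEM) tail

ISSUED = 6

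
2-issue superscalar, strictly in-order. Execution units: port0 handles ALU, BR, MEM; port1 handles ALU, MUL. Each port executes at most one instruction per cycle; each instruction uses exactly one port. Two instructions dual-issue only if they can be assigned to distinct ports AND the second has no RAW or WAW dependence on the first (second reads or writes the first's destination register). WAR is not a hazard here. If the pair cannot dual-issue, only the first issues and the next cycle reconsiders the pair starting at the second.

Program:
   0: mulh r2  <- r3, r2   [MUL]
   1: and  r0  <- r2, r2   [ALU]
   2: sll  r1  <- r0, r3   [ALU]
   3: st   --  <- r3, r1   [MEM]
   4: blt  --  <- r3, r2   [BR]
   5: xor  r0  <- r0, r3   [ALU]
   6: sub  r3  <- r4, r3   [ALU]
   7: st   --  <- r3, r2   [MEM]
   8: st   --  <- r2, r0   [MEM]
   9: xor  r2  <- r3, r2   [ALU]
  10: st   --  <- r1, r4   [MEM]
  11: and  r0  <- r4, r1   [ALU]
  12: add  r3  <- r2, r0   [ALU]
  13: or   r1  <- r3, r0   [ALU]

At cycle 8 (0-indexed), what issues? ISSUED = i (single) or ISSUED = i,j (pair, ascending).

ISSUED = 10,11

0. mulh @i0  | RAW r2
1. and @i1  | RAW r0
2. sll @i2  | RAW r1
3. st @i3  | no-port MEM/BR
4. blt xor @i4+i5  | dual
5. sub @i6  | RAW r3
6. st @i7  | no-port MEM/MEM
7. st xor @i8+i9  | dual
8. st and @i10+i11  | dual
9. add @i12  | RAW r3
10. or @i13  | tail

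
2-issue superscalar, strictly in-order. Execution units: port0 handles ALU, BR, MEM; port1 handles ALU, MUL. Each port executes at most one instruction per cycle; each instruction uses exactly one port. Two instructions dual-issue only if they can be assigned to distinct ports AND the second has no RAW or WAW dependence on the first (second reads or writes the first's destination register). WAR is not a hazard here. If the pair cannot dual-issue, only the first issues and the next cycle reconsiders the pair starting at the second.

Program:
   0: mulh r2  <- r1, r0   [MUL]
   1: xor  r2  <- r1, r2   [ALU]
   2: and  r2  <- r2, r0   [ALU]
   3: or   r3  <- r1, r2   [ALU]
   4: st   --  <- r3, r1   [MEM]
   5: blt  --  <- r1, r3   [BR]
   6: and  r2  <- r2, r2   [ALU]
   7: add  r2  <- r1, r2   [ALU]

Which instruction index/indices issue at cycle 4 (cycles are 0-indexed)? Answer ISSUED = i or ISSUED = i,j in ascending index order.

c0: i0 mulh.MUL  RAW+WAW r2
c1: i1 xor.ALU  RAW+WAW r2
c2: i2 and.ALU  RAW r2
c3: i3 or.ALU  RAW r3
c4: i4 st.MEM  no-port MEM/BR
c5: i5/i6 blt.BR/and.ALU  pair
c6: i7 add.ALU  tail

ISSUED = 4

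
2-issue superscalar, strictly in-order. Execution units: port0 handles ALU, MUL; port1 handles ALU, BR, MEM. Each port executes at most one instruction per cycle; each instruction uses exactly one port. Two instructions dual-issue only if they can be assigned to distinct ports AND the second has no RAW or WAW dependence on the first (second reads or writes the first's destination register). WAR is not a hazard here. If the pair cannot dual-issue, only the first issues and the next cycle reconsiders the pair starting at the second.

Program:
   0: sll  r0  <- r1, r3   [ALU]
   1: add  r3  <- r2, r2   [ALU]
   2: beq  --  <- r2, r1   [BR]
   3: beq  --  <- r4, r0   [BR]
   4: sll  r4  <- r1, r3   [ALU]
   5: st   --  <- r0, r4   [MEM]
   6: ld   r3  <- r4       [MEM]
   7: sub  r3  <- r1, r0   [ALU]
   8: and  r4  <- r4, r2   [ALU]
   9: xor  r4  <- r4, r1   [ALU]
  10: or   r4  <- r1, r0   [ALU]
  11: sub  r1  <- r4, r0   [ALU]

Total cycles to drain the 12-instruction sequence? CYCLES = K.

t=0 i0+i1:sll+add ; pair
t=1 i2:beq ; no-port BR/BR
t=2 i3+i4:beq+sll ; pair
t=3 i5:st ; no-port MEM/MEM
t=4 i6:ld ; WAW r3
t=5 i7+i8:sub+and ; pair
t=6 i9:xor ; WAW r4
t=7 i10:or ; RAW r4
t=8 i11:sub ; tail

CYCLES = 9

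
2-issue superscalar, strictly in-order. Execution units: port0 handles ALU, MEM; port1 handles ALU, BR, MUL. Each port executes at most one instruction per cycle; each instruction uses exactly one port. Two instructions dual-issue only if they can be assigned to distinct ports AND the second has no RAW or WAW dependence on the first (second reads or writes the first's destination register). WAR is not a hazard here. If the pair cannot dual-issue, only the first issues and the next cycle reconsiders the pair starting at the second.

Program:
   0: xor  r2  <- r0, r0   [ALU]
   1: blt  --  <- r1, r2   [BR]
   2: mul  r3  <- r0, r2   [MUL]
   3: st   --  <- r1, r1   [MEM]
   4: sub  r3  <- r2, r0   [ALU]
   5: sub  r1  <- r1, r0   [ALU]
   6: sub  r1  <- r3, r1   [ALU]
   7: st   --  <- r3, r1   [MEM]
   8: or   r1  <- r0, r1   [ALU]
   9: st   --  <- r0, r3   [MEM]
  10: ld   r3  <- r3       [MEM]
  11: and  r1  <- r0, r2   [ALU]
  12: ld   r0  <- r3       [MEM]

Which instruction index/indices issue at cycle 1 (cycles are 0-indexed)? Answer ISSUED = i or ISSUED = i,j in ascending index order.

0. xor @i0  | RAW r2
1. blt @i1  | no-port BR/MUL
2. mul+st @i2&i3  | 2-wide
3. sub+sub @i4&i5  | 2-wide
4. sub @i6  | RAW r1
5. st+or @i7&i8  | 2-wide
6. st @i9  | no-port MEM/MEM
7. ld+and @i10&i11  | 2-wide
8. ld @i12  | tail

ISSUED = 1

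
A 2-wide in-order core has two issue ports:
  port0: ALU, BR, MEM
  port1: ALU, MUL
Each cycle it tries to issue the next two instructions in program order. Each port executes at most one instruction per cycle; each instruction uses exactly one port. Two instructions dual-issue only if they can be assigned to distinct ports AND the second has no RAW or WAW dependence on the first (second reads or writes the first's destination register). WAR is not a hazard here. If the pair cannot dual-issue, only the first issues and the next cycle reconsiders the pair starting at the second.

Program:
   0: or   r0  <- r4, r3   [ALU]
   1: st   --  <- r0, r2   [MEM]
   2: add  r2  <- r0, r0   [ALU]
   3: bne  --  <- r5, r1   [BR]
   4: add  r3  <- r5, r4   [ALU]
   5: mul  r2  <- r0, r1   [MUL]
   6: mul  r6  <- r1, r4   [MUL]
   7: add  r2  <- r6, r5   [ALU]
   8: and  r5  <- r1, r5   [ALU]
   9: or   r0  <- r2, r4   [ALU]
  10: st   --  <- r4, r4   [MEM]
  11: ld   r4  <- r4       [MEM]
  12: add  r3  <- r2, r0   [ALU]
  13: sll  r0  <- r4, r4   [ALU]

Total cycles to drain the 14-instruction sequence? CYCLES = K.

CYCLES = 9

t=0 i0:or.ALU ; RAW r0
t=1 i1+i2:st.MEM+add.ALU ; dual
t=2 i3+i4:bne.BR+add.ALU ; dual
t=3 i5:mul.MUL ; no-port MUL/MUL
t=4 i6:mul.MUL ; RAW r6
t=5 i7+i8:add.ALU+and.ALU ; dual
t=6 i9+i10:or.ALU+st.MEM ; dual
t=7 i11+i12:ld.MEM+add.ALU ; dual
t=8 i13:sll.ALU ; tail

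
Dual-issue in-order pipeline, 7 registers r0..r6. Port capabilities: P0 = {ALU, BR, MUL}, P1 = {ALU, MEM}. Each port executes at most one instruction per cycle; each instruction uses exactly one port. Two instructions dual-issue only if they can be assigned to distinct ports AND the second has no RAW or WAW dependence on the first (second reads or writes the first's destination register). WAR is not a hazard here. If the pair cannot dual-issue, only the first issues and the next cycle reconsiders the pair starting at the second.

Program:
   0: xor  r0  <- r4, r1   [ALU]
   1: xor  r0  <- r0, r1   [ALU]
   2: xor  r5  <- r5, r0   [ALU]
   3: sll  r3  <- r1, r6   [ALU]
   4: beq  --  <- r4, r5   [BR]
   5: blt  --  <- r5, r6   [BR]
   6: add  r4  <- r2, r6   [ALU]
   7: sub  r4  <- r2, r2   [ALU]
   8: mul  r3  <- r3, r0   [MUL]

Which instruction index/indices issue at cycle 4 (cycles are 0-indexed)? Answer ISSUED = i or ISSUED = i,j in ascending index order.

ISSUED = 5,6

c0: i0 xor  RAW+WAW r0
c1: i1 xor  RAW r0
c2: i2+i3 xor/sll  pair
c3: i4 beq  no-port BR/BR
c4: i5+i6 blt/add  pair
c5: i7+i8 sub/mul  pair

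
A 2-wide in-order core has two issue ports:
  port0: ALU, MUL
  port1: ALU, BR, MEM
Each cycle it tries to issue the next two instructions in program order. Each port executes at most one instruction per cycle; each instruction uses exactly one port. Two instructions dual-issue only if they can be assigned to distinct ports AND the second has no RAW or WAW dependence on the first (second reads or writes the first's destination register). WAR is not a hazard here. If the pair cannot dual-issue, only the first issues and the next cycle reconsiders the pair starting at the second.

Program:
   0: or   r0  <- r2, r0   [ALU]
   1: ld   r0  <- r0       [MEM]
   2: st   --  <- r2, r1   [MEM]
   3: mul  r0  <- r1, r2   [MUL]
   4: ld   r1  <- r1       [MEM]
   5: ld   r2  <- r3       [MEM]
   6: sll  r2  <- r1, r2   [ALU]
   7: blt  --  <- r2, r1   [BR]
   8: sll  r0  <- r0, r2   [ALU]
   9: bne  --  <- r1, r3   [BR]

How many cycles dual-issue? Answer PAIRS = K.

PAIRS = 2

  cy0 -> i0 (or) RAW+WAW r0
  cy1 -> i1 (ld) no-port MEM/MEM
  cy2 -> i2/i3 (st mul) 2-wide
  cy3 -> i4 (ld) no-port MEM/MEM
  cy4 -> i5 (ld) RAW+WAW r2
  cy5 -> i6 (sll) RAW r2
  cy6 -> i7/i8 (blt sll) 2-wide
  cy7 -> i9 (bne) tail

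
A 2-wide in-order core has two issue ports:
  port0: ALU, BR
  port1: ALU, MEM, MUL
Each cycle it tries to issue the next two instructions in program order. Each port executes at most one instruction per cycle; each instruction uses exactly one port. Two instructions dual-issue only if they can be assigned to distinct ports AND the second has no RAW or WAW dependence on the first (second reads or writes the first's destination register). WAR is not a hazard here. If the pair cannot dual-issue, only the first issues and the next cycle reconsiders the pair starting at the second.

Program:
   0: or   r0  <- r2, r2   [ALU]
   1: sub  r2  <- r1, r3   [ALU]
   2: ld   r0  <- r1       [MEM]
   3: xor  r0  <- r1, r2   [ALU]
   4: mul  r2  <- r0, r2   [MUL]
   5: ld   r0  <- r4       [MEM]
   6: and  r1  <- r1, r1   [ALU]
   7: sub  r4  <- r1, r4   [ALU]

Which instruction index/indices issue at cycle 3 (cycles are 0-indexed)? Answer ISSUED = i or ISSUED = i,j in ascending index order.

ISSUED = 4

t=0 i0/i1:or sub ; pair
t=1 i2:ld ; WAW r0
t=2 i3:xor ; RAW r0
t=3 i4:mul ; no-port MUL/MEM
t=4 i5/i6:ld and ; pair
t=5 i7:sub ; tail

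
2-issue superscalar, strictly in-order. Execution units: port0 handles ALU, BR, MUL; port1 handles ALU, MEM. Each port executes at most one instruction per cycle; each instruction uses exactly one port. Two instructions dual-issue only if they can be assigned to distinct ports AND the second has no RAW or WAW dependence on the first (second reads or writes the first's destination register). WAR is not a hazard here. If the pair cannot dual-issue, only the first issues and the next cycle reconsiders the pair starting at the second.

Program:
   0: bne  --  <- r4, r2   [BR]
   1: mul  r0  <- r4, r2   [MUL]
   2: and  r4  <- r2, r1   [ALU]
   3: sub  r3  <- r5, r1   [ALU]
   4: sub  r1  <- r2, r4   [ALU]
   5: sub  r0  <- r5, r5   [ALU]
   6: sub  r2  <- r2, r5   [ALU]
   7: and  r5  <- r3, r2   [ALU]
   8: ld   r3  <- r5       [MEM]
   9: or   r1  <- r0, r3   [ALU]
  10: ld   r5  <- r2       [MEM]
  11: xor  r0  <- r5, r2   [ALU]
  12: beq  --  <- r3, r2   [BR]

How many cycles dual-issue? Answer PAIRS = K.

t=0 i0:bne ; no-port BR/MUL
t=1 i1,i2:mul;and ; pair
t=2 i3,i4:sub;sub ; pair
t=3 i5,i6:sub;sub ; pair
t=4 i7:and ; RAW r5
t=5 i8:ld ; RAW r3
t=6 i9,i10:or;ld ; pair
t=7 i11,i12:xor;beq ; pair

PAIRS = 5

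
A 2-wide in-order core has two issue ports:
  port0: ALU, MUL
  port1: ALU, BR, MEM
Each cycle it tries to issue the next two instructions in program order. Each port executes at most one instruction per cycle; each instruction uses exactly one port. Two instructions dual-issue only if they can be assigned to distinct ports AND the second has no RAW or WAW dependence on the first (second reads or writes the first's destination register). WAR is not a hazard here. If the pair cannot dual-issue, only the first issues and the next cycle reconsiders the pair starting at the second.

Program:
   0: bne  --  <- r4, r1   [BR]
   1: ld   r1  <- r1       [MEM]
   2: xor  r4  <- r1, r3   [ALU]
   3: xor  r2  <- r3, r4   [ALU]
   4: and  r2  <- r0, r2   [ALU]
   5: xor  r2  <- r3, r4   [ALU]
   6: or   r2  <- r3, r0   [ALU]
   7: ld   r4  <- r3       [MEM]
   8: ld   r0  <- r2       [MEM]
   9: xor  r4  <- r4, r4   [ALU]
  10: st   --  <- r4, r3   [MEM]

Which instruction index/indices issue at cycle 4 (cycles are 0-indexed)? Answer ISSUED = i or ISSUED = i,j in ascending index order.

ISSUED = 4

t=0 i0:bne ; no-port BR/MEM
t=1 i1:ld ; RAW r1
t=2 i2:xor ; RAW r4
t=3 i3:xor ; RAW+WAW r2
t=4 i4:and ; WAW r2
t=5 i5:xor ; WAW r2
t=6 i6/i7:or+ld ; pair
t=7 i8/i9:ld+xor ; pair
t=8 i10:st ; tail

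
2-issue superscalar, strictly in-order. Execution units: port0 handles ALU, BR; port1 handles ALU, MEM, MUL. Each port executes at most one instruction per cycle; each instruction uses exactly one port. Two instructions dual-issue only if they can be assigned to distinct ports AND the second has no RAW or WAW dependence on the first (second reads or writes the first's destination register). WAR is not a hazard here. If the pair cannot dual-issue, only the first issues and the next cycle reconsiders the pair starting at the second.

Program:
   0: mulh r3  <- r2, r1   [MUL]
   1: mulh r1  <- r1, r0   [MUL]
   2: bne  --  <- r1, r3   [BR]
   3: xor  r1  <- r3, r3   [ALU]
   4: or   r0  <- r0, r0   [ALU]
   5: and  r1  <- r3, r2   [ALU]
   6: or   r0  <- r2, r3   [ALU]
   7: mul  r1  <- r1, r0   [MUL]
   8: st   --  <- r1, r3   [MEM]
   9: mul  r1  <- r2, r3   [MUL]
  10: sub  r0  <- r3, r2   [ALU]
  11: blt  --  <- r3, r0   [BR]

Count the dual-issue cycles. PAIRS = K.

c0: i0 mulh  no-port MUL/MUL
c1: i1 mulh  RAW r1
c2: i2,i3 bne;xor  2-wide
c3: i4,i5 or;and  2-wide
c4: i6 or  RAW r0
c5: i7 mul  no-port MUL/MEM
c6: i8 st  no-port MEM/MUL
c7: i9,i10 mul;sub  2-wide
c8: i11 blt  tail

PAIRS = 3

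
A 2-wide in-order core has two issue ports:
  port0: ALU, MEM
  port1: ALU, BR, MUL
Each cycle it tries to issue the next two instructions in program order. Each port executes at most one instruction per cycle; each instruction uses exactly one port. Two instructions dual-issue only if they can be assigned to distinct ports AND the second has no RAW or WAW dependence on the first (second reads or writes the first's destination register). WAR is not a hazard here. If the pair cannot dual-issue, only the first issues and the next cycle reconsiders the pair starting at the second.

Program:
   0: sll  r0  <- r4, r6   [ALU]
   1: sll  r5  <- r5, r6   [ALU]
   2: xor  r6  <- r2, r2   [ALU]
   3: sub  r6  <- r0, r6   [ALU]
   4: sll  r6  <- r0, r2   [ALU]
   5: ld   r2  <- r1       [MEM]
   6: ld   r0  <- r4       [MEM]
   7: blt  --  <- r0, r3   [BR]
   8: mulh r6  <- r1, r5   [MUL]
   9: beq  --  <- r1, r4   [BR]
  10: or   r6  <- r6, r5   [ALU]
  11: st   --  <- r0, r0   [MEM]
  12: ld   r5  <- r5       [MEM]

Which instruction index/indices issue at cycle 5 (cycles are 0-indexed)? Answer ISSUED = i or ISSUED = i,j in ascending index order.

ISSUED = 7

c0: i0&i1 sll/sll  2-wide
c1: i2 xor  RAW+WAW r6
c2: i3 sub  WAW r6
c3: i4&i5 sll/ld  2-wide
c4: i6 ld  RAW r0
c5: i7 blt  no-port BR/MUL
c6: i8 mulh  no-port MUL/BR
c7: i9&i10 beq/or  2-wide
c8: i11 st  no-port MEM/MEM
c9: i12 ld  tail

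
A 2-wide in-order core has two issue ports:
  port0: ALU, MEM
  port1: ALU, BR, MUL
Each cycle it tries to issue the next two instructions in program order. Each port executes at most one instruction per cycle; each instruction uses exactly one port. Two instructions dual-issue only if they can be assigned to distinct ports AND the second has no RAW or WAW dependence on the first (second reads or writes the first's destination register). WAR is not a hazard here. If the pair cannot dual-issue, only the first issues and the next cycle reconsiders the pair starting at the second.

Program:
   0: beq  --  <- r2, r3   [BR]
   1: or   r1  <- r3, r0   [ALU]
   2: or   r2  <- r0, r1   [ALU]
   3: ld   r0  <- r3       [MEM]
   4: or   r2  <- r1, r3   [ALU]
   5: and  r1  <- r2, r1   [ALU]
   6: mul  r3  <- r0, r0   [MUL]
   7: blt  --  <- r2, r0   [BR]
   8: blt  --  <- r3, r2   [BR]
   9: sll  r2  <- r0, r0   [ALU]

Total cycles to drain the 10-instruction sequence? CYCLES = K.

[0] i0&i1  beq/or  -- dual
[1] i2&i3  or/ld  -- dual
[2] i4  or  -- RAW r2
[3] i5&i6  and/mul  -- dual
[4] i7  blt  -- no-port BR/BR
[5] i8&i9  blt/sll  -- dual

CYCLES = 6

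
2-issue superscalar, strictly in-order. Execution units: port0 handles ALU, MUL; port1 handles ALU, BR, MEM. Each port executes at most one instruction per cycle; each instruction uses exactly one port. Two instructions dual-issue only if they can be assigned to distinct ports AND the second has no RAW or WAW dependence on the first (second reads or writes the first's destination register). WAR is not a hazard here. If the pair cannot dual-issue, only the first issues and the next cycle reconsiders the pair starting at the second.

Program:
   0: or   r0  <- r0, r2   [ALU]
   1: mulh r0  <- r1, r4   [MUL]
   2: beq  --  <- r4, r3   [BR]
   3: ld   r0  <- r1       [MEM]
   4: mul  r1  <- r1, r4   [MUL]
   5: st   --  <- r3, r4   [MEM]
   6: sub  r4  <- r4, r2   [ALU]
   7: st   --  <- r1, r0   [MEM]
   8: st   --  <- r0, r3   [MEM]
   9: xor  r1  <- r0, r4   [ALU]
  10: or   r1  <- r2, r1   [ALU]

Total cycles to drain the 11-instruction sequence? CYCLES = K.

CYCLES = 7

  cy0 -> i0 (or) WAW r0
  cy1 -> i1/i2 (mulh beq) pair
  cy2 -> i3/i4 (ld mul) pair
  cy3 -> i5/i6 (st sub) pair
  cy4 -> i7 (st) no-port MEM/MEM
  cy5 -> i8/i9 (st xor) pair
  cy6 -> i10 (or) tail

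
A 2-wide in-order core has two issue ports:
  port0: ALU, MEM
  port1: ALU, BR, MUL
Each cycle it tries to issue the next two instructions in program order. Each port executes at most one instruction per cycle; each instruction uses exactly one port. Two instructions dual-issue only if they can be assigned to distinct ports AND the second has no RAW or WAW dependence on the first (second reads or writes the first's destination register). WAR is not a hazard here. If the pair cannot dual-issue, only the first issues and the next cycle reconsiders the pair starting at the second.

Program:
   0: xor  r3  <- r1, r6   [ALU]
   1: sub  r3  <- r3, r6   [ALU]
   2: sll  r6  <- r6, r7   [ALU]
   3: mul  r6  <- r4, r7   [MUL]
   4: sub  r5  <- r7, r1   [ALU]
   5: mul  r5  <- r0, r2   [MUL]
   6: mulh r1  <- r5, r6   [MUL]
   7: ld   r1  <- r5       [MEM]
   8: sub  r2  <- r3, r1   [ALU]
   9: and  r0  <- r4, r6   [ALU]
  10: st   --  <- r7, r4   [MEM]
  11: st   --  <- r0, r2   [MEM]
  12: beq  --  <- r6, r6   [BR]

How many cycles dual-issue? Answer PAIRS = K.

PAIRS = 4

c0: i0 xor  RAW+WAW r3
c1: i1,i2 sub sll  dual
c2: i3,i4 mul sub  dual
c3: i5 mul  no-port MUL/MUL
c4: i6 mulh  WAW r1
c5: i7 ld  RAW r1
c6: i8,i9 sub and  dual
c7: i10 st  no-port MEM/MEM
c8: i11,i12 st beq  dual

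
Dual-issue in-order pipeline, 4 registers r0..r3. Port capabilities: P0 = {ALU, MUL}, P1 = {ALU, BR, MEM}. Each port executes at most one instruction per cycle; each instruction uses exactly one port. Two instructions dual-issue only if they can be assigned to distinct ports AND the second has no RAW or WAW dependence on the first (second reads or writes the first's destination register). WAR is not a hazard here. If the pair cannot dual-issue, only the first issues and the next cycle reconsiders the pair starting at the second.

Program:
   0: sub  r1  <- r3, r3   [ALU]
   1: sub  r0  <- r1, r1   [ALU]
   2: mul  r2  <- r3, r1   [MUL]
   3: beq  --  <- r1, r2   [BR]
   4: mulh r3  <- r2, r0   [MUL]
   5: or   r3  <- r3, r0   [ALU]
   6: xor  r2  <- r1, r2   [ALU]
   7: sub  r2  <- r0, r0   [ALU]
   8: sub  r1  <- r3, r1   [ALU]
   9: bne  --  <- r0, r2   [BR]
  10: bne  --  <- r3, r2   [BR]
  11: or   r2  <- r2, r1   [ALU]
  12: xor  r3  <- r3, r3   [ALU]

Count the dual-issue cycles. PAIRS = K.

PAIRS = 5

  cy0 -> i0 (sub) RAW r1
  cy1 -> i1&i2 (sub+mul) pair
  cy2 -> i3&i4 (beq+mulh) pair
  cy3 -> i5&i6 (or+xor) pair
  cy4 -> i7&i8 (sub+sub) pair
  cy5 -> i9 (bne) no-port BR/BR
  cy6 -> i10&i11 (bne+or) pair
  cy7 -> i12 (xor) tail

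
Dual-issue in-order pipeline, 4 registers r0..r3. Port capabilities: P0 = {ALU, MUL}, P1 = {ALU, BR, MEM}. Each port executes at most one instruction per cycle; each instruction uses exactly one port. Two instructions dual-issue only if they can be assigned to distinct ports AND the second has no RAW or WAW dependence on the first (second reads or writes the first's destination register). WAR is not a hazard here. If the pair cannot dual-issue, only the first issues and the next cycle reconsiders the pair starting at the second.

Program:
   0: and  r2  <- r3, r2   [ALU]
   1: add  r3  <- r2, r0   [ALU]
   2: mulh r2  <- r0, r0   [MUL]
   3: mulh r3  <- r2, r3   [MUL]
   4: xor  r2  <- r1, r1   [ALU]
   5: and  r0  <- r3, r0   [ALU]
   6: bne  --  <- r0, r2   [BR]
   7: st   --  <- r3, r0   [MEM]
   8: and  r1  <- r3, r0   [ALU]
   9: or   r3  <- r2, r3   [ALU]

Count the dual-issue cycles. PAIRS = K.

PAIRS = 3

t=0 i0:and ; RAW r2
t=1 i1,i2:add;mulh ; 2-wide
t=2 i3,i4:mulh;xor ; 2-wide
t=3 i5:and ; RAW r0
t=4 i6:bne ; no-port BR/MEM
t=5 i7,i8:st;and ; 2-wide
t=6 i9:or ; tail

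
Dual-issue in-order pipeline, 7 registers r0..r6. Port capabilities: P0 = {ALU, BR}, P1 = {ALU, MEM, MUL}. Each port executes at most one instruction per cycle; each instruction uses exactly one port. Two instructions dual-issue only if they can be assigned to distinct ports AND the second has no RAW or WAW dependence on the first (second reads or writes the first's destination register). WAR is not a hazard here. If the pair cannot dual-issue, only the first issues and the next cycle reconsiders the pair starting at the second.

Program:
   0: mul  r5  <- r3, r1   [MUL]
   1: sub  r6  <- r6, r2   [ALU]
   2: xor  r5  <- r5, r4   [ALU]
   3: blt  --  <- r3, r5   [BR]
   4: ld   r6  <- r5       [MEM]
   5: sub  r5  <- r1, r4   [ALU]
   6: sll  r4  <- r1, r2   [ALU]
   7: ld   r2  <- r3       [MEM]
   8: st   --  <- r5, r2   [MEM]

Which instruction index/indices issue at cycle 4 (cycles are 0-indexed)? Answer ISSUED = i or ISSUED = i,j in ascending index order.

  cy0 -> i0&i1 (mul.MUL/sub.ALU) 2-wide
  cy1 -> i2 (xor.ALU) RAW r5
  cy2 -> i3&i4 (blt.BR/ld.MEM) 2-wide
  cy3 -> i5&i6 (sub.ALU/sll.ALU) 2-wide
  cy4 -> i7 (ld.MEM) no-port MEM/MEM
  cy5 -> i8 (st.MEM) tail

ISSUED = 7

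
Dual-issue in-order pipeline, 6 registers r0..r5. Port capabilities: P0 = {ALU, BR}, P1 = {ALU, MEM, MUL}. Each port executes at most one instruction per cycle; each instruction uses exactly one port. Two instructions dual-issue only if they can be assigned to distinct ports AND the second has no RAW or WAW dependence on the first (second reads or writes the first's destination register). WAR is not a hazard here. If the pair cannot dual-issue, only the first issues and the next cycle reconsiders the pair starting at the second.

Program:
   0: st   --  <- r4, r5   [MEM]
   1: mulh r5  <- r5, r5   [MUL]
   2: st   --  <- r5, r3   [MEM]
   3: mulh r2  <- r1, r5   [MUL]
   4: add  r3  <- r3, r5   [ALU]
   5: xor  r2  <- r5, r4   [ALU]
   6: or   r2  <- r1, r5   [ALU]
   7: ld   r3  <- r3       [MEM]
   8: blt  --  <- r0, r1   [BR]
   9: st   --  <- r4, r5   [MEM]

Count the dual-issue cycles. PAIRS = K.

#0 head=0: st.MEM i0 no-port MEM/MUL
#1 head=1: mulh.MUL i1 no-port MUL/MEM
#2 head=2: st.MEM i2 no-port MEM/MUL
#3 head=3: mulh.MUL+add.ALU i3/i4 2-wide
#4 head=5: xor.ALU i5 WAW r2
#5 head=6: or.ALU+ld.MEM i6/i7 2-wide
#6 head=8: blt.BR+st.MEM i8/i9 2-wide

PAIRS = 3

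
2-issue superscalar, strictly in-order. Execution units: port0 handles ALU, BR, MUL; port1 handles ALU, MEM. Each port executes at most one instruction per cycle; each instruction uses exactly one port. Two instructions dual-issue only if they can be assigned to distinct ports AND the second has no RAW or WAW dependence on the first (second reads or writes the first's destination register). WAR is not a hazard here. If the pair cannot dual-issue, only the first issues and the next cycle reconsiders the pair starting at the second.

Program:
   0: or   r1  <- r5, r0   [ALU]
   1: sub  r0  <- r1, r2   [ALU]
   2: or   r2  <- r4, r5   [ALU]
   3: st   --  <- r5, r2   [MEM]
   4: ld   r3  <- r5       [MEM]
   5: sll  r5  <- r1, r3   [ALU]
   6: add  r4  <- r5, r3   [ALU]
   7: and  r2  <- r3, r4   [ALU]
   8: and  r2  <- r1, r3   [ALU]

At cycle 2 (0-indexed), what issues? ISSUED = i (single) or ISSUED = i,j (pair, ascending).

ISSUED = 3

[0] i0  or.ALU  -- RAW r1
[1] i1/i2  sub.ALU or.ALU  -- pair
[2] i3  st.MEM  -- no-port MEM/MEM
[3] i4  ld.MEM  -- RAW r3
[4] i5  sll.ALU  -- RAW r5
[5] i6  add.ALU  -- RAW r4
[6] i7  and.ALU  -- WAW r2
[7] i8  and.ALU  -- tail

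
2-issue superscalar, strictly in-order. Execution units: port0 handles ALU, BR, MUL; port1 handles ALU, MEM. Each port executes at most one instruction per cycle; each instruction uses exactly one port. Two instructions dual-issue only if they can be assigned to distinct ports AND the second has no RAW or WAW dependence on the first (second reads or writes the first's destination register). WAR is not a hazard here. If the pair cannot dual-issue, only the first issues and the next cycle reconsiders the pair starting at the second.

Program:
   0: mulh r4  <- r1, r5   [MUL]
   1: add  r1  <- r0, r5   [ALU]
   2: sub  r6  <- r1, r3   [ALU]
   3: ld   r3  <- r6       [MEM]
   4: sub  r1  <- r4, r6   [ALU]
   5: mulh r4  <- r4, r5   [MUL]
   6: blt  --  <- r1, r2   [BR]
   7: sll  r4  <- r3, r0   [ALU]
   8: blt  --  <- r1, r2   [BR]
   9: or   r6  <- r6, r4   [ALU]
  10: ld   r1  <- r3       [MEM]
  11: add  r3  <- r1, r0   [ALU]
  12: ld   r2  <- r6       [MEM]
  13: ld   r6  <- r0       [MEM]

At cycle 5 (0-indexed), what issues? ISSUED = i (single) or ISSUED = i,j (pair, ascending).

[0] i0+i1  mulh.MUL/add.ALU  -- dual
[1] i2  sub.ALU  -- RAW r6
[2] i3+i4  ld.MEM/sub.ALU  -- dual
[3] i5  mulh.MUL  -- no-port MUL/BR
[4] i6+i7  blt.BR/sll.ALU  -- dual
[5] i8+i9  blt.BR/or.ALU  -- dual
[6] i10  ld.MEM  -- RAW r1
[7] i11+i12  add.ALU/ld.MEM  -- dual
[8] i13  ld.MEM  -- tail

ISSUED = 8,9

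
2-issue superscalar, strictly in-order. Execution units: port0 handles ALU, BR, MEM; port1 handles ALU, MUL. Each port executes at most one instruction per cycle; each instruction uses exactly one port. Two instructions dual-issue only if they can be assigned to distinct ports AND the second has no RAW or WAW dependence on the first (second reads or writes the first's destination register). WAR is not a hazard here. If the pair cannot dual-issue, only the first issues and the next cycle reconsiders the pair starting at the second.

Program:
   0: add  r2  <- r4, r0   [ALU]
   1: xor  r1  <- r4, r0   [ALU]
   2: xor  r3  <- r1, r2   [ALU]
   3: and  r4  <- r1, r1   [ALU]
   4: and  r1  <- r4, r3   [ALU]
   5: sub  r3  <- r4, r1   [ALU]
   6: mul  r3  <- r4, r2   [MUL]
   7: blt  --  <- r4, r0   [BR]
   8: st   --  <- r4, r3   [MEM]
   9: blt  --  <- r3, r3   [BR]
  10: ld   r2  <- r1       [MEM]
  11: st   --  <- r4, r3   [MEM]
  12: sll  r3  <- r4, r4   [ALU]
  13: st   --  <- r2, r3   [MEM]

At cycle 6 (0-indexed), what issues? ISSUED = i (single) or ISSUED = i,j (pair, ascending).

ISSUED = 9

0. add/xor @i0+i1  | pair
1. xor/and @i2+i3  | pair
2. and @i4  | RAW r1
3. sub @i5  | WAW r3
4. mul/blt @i6+i7  | pair
5. st @i8  | no-port MEM/BR
6. blt @i9  | no-port BR/MEM
7. ld @i10  | no-port MEM/MEM
8. st/sll @i11+i12  | pair
9. st @i13  | tail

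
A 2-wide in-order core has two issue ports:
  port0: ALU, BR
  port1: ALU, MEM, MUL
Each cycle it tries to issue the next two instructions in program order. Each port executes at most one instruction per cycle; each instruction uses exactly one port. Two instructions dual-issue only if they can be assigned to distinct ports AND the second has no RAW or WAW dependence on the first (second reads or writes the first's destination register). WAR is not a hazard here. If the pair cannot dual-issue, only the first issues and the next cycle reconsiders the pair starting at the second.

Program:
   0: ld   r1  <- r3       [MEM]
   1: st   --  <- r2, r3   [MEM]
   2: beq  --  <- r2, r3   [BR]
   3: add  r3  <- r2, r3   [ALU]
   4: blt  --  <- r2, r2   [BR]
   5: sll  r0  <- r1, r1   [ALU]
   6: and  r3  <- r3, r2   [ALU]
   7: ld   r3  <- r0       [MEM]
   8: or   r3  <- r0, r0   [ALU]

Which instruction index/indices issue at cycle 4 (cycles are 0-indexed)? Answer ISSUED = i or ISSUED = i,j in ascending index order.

ISSUED = 7

[0] i0  ld.MEM  -- no-port MEM/MEM
[1] i1,i2  st.MEM;beq.BR  -- 2-wide
[2] i3,i4  add.ALU;blt.BR  -- 2-wide
[3] i5,i6  sll.ALU;and.ALU  -- 2-wide
[4] i7  ld.MEM  -- WAW r3
[5] i8  or.ALU  -- tail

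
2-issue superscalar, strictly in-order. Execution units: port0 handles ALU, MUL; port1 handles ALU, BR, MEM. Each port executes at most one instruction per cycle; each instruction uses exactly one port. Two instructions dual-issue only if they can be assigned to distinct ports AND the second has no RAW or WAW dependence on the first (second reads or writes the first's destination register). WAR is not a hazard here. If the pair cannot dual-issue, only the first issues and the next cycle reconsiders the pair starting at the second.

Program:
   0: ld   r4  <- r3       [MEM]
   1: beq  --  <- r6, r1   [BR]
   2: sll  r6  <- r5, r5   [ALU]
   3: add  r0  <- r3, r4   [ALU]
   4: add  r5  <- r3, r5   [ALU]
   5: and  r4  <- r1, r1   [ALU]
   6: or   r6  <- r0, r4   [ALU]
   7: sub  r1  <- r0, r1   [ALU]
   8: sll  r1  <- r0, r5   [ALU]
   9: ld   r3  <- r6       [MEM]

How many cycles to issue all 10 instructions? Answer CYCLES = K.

#0 head=0: ld i0 no-port MEM/BR
#1 head=1: beq;sll i1&i2 pair
#2 head=3: add;add i3&i4 pair
#3 head=5: and i5 RAW r4
#4 head=6: or;sub i6&i7 pair
#5 head=8: sll;ld i8&i9 pair

CYCLES = 6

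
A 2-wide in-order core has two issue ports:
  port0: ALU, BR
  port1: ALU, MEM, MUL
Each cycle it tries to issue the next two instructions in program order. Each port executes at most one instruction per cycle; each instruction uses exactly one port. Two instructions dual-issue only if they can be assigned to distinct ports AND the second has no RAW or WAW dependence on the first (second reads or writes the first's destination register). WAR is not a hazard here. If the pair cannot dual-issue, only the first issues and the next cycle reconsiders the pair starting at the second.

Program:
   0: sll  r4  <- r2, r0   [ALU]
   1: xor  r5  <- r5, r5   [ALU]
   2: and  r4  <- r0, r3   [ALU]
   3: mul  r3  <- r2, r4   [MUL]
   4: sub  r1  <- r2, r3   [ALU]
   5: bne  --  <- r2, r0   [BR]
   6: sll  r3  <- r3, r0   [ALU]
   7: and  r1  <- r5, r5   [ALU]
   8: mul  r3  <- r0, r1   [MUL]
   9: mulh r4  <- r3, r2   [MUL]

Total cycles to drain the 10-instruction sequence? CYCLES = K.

CYCLES = 7

#0 head=0: sll xor i0/i1 pair
#1 head=2: and i2 RAW r4
#2 head=3: mul i3 RAW r3
#3 head=4: sub bne i4/i5 pair
#4 head=6: sll and i6/i7 pair
#5 head=8: mul i8 no-port MUL/MUL
#6 head=9: mulh i9 tail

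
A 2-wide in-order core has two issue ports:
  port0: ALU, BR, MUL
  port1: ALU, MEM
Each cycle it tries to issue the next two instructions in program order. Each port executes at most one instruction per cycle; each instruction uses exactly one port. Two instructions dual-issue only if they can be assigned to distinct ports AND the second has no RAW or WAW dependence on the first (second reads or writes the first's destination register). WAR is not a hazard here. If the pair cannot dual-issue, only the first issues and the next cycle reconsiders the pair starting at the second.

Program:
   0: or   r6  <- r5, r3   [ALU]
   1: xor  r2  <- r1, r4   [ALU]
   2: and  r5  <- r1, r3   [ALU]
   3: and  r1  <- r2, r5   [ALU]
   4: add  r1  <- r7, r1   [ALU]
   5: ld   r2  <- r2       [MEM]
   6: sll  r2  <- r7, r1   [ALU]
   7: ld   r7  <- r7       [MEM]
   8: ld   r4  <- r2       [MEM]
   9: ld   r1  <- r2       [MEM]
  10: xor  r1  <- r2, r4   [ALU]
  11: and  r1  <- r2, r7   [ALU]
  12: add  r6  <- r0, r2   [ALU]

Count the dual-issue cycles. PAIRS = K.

PAIRS = 4

t=0 i0/i1:or xor ; pair
t=1 i2:and ; RAW r5
t=2 i3:and ; RAW+WAW r1
t=3 i4/i5:add ld ; pair
t=4 i6/i7:sll ld ; pair
t=5 i8:ld ; no-port MEM/MEM
t=6 i9:ld ; WAW r1
t=7 i10:xor ; WAW r1
t=8 i11/i12:and add ; pair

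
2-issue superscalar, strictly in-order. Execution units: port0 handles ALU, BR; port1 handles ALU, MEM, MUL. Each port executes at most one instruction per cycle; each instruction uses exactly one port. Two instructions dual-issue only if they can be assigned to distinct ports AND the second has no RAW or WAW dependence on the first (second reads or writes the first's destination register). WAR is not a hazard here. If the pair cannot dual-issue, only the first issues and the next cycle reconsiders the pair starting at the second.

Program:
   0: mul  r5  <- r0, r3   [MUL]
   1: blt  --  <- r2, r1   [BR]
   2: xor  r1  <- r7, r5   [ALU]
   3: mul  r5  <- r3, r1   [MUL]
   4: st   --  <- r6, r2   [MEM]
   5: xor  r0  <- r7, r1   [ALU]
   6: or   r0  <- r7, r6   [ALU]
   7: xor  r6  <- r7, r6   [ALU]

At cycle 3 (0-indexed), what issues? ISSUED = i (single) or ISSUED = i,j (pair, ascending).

c0: i0,i1 mul/blt  2-wide
c1: i2 xor  RAW r1
c2: i3 mul  no-port MUL/MEM
c3: i4,i5 st/xor  2-wide
c4: i6,i7 or/xor  2-wide

ISSUED = 4,5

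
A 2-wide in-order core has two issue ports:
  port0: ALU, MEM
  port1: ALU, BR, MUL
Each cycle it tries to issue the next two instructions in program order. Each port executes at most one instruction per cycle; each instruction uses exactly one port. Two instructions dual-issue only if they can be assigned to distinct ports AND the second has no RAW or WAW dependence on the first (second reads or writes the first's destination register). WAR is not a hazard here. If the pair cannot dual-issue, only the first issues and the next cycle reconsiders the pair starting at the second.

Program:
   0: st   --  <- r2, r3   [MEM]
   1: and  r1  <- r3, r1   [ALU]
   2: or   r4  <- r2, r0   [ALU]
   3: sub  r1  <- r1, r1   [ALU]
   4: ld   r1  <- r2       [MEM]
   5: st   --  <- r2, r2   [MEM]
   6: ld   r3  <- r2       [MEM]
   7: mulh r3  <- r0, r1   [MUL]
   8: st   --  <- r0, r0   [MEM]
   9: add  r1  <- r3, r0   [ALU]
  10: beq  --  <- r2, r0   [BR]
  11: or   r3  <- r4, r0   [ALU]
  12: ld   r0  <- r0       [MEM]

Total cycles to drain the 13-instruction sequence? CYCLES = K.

c0: i0+i1 st+and  pair
c1: i2+i3 or+sub  pair
c2: i4 ld  no-port MEM/MEM
c3: i5 st  no-port MEM/MEM
c4: i6 ld  WAW r3
c5: i7+i8 mulh+st  pair
c6: i9+i10 add+beq  pair
c7: i11+i12 or+ld  pair

CYCLES = 8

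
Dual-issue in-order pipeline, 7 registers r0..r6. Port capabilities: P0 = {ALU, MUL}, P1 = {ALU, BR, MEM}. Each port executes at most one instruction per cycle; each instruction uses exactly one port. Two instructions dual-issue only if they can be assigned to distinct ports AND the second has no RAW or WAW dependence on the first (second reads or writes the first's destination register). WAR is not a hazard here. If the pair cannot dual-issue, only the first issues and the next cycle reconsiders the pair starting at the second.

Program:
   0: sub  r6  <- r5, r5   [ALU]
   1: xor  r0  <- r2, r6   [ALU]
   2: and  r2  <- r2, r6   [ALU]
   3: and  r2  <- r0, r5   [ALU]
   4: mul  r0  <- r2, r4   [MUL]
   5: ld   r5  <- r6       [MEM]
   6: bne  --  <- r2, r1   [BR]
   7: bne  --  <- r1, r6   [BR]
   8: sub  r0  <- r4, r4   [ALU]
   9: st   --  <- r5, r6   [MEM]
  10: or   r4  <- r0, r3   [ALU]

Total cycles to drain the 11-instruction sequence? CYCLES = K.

CYCLES = 7

#0 head=0: sub.ALU i0 RAW r6
#1 head=1: xor.ALU and.ALU i1,i2 pair
#2 head=3: and.ALU i3 RAW r2
#3 head=4: mul.MUL ld.MEM i4,i5 pair
#4 head=6: bne.BR i6 no-port BR/BR
#5 head=7: bne.BR sub.ALU i7,i8 pair
#6 head=9: st.MEM or.ALU i9,i10 pair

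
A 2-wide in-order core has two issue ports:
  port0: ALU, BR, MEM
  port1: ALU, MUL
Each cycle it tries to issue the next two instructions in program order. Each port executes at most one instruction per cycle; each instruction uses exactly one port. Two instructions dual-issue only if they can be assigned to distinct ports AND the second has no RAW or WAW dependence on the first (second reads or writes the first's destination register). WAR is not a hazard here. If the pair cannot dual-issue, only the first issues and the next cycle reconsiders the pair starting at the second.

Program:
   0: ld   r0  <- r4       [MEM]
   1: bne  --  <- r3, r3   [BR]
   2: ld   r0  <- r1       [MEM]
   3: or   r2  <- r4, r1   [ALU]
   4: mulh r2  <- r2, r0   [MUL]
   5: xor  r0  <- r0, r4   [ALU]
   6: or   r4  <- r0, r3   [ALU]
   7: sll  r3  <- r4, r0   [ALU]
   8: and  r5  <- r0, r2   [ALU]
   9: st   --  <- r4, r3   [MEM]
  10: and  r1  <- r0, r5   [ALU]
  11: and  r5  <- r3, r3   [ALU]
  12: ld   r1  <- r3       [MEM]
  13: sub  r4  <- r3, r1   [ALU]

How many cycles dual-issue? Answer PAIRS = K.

c0: i0 ld  no-port MEM/BR
c1: i1 bne  no-port BR/MEM
c2: i2&i3 ld/or  pair
c3: i4&i5 mulh/xor  pair
c4: i6 or  RAW r4
c5: i7&i8 sll/and  pair
c6: i9&i10 st/and  pair
c7: i11&i12 and/ld  pair
c8: i13 sub  tail

PAIRS = 5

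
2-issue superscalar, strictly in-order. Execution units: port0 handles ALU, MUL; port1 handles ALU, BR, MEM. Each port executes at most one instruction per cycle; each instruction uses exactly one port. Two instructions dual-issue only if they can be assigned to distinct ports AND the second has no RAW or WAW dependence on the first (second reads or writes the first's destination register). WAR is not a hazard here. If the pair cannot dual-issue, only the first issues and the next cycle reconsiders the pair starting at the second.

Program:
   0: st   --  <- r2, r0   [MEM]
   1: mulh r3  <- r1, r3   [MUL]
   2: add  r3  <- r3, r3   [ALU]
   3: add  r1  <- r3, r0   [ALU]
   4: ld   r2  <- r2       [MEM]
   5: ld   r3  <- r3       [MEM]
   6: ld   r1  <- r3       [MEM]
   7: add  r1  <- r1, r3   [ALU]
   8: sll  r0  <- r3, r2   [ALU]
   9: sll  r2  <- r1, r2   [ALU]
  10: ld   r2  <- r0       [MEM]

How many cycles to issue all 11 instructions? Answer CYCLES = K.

c0: i0+i1 st mulh  2-wide
c1: i2 add  RAW r3
c2: i3+i4 add ld  2-wide
c3: i5 ld  no-port MEM/MEM
c4: i6 ld  RAW+WAW r1
c5: i7+i8 add sll  2-wide
c6: i9 sll  WAW r2
c7: i10 ld  tail

CYCLES = 8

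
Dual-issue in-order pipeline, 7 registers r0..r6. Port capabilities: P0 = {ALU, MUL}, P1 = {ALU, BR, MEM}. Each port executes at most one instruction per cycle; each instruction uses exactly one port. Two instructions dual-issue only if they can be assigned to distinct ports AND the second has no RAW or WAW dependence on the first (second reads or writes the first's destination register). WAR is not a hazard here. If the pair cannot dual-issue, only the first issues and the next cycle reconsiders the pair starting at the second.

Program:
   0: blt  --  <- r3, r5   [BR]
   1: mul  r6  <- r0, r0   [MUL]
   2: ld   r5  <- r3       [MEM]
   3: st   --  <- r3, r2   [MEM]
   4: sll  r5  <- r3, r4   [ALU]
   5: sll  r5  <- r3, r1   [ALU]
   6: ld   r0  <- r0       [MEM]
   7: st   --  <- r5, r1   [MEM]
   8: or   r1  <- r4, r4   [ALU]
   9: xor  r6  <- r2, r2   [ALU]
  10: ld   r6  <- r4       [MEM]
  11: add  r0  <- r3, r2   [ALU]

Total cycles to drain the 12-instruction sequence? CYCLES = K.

CYCLES = 7

c0: i0&i1 blt.BR+mul.MUL  pair
c1: i2 ld.MEM  no-port MEM/MEM
c2: i3&i4 st.MEM+sll.ALU  pair
c3: i5&i6 sll.ALU+ld.MEM  pair
c4: i7&i8 st.MEM+or.ALU  pair
c5: i9 xor.ALU  WAW r6
c6: i10&i11 ld.MEM+add.ALU  pair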